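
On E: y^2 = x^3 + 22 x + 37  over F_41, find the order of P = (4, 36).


Compute successive multiples of P until we hit O:
  1P = (4, 36)
  2P = (0, 18)
  3P = (6, 37)
  4P = (21, 17)
  5P = (12, 26)
  6P = (24, 30)
  7P = (34, 14)
  8P = (7, 40)
  ... (continuing to 32P)
  32P = O

ord(P) = 32


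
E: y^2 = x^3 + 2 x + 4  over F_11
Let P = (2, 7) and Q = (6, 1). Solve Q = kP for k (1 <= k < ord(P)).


Enumerate multiples of P until we hit Q = (6, 1):
  1P = (2, 7)
  2P = (8, 9)
  3P = (6, 10)
  4P = (7, 3)
  5P = (0, 9)
  6P = (10, 1)
  7P = (3, 2)
  8P = (9, 6)
  9P = (9, 5)
  10P = (3, 9)
  11P = (10, 10)
  12P = (0, 2)
  13P = (7, 8)
  14P = (6, 1)
Match found at i = 14.

k = 14


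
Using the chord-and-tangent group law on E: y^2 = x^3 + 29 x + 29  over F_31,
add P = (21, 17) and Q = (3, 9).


P != Q, so use the chord formula.
s = (y2 - y1) / (x2 - x1) = (23) / (13) mod 31 = 28
x3 = s^2 - x1 - x2 mod 31 = 28^2 - 21 - 3 = 16
y3 = s (x1 - x3) - y1 mod 31 = 28 * (21 - 16) - 17 = 30

P + Q = (16, 30)


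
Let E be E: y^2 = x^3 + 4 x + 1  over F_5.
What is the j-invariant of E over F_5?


Delta = -16(4 a^3 + 27 b^2) mod 5 = 2
-1728 * (4 a)^3 = -1728 * (4*4)^3 mod 5 = 2
j = 2 * 2^(-1) mod 5 = 1

j = 1 (mod 5)


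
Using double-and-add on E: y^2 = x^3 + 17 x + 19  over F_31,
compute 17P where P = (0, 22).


k = 17 = 10001_2 (binary, LSB first: 10001)
Double-and-add from P = (0, 22):
  bit 0 = 1: acc = O + (0, 22) = (0, 22)
  bit 1 = 0: acc unchanged = (0, 22)
  bit 2 = 0: acc unchanged = (0, 22)
  bit 3 = 0: acc unchanged = (0, 22)
  bit 4 = 1: acc = (0, 22) + (9, 8) = (16, 27)

17P = (16, 27)


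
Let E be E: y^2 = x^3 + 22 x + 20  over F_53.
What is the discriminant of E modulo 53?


4 a^3 + 27 b^2 = 4*22^3 + 27*20^2 = 42592 + 10800 = 53392
Delta = -16 * (53392) = -854272
Delta mod 53 = 35

Delta = 35 (mod 53)


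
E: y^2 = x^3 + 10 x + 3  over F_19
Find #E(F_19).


For each x in F_19, count y with y^2 = x^3 + 10 x + 3 mod 19:
  x = 5: RHS = 7, y in [8, 11]  -> 2 point(s)
  x = 7: RHS = 17, y in [6, 13]  -> 2 point(s)
  x = 8: RHS = 6, y in [5, 14]  -> 2 point(s)
  x = 9: RHS = 5, y in [9, 10]  -> 2 point(s)
  x = 10: RHS = 1, y in [1, 18]  -> 2 point(s)
  x = 11: RHS = 0, y in [0]  -> 1 point(s)
  x = 18: RHS = 11, y in [7, 12]  -> 2 point(s)
Affine points: 13. Add the point at infinity: total = 14.

#E(F_19) = 14


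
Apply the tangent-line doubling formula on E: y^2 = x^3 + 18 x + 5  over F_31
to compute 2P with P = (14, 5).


Doubling: s = (3 x1^2 + a) / (2 y1)
s = (3*14^2 + 18) / (2*5) mod 31 = 11
x3 = s^2 - 2 x1 mod 31 = 11^2 - 2*14 = 0
y3 = s (x1 - x3) - y1 mod 31 = 11 * (14 - 0) - 5 = 25

2P = (0, 25)


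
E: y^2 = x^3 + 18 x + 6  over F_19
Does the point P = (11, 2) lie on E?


Check whether y^2 = x^3 + 18 x + 6 (mod 19) for (x, y) = (11, 2).
LHS: y^2 = 2^2 mod 19 = 4
RHS: x^3 + 18 x + 6 = 11^3 + 18*11 + 6 mod 19 = 15
LHS != RHS

No, not on the curve


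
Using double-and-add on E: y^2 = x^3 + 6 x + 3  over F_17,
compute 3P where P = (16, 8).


k = 3 = 11_2 (binary, LSB first: 11)
Double-and-add from P = (16, 8):
  bit 0 = 1: acc = O + (16, 8) = (16, 8)
  bit 1 = 1: acc = (16, 8) + (15, 0) = (16, 9)

3P = (16, 9)


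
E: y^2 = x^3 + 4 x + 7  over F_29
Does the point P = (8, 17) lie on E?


Check whether y^2 = x^3 + 4 x + 7 (mod 29) for (x, y) = (8, 17).
LHS: y^2 = 17^2 mod 29 = 28
RHS: x^3 + 4 x + 7 = 8^3 + 4*8 + 7 mod 29 = 0
LHS != RHS

No, not on the curve


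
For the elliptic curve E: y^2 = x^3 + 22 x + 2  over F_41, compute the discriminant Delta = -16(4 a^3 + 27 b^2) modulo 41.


4 a^3 + 27 b^2 = 4*22^3 + 27*2^2 = 42592 + 108 = 42700
Delta = -16 * (42700) = -683200
Delta mod 41 = 24

Delta = 24 (mod 41)


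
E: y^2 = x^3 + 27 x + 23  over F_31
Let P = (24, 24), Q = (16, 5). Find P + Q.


P != Q, so use the chord formula.
s = (y2 - y1) / (x2 - x1) = (12) / (23) mod 31 = 14
x3 = s^2 - x1 - x2 mod 31 = 14^2 - 24 - 16 = 1
y3 = s (x1 - x3) - y1 mod 31 = 14 * (24 - 1) - 24 = 19

P + Q = (1, 19)


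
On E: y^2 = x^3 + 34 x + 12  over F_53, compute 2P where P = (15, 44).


Doubling: s = (3 x1^2 + a) / (2 y1)
s = (3*15^2 + 34) / (2*44) mod 53 = 46
x3 = s^2 - 2 x1 mod 53 = 46^2 - 2*15 = 19
y3 = s (x1 - x3) - y1 mod 53 = 46 * (15 - 19) - 44 = 37

2P = (19, 37)


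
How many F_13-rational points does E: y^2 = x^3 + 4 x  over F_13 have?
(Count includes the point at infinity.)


For each x in F_13, count y with y^2 = x^3 + 4 x + 0 mod 13:
  x = 0: RHS = 0, y in [0]  -> 1 point(s)
  x = 2: RHS = 3, y in [4, 9]  -> 2 point(s)
  x = 3: RHS = 0, y in [0]  -> 1 point(s)
  x = 10: RHS = 0, y in [0]  -> 1 point(s)
  x = 11: RHS = 10, y in [6, 7]  -> 2 point(s)
Affine points: 7. Add the point at infinity: total = 8.

#E(F_13) = 8


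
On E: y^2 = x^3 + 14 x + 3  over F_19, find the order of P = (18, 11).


Compute successive multiples of P until we hit O:
  1P = (18, 11)
  2P = (13, 11)
  3P = (7, 8)
  4P = (17, 10)
  5P = (4, 3)
  6P = (14, 13)
  7P = (11, 14)
  8P = (15, 4)
  ... (continuing to 20P)
  20P = O

ord(P) = 20


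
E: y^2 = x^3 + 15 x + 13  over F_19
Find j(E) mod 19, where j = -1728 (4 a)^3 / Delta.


Delta = -16(4 a^3 + 27 b^2) mod 19 = 1
-1728 * (4 a)^3 = -1728 * (4*15)^3 mod 19 = 8
j = 8 * 1^(-1) mod 19 = 8

j = 8 (mod 19)


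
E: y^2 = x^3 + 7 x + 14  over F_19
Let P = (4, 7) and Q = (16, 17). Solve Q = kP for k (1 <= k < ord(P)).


Enumerate multiples of P until we hit Q = (16, 17):
  1P = (4, 7)
  2P = (18, 14)
  3P = (2, 13)
  4P = (3, 9)
  5P = (16, 17)
Match found at i = 5.

k = 5


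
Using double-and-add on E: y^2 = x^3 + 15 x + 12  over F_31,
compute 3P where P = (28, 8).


k = 3 = 11_2 (binary, LSB first: 11)
Double-and-add from P = (28, 8):
  bit 0 = 1: acc = O + (28, 8) = (28, 8)
  bit 1 = 1: acc = (28, 8) + (25, 27) = (25, 4)

3P = (25, 4)


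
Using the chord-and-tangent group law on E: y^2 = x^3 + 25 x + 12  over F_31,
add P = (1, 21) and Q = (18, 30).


P != Q, so use the chord formula.
s = (y2 - y1) / (x2 - x1) = (9) / (17) mod 31 = 6
x3 = s^2 - x1 - x2 mod 31 = 6^2 - 1 - 18 = 17
y3 = s (x1 - x3) - y1 mod 31 = 6 * (1 - 17) - 21 = 7

P + Q = (17, 7)


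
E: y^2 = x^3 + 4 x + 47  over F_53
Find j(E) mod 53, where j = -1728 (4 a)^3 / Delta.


Delta = -16(4 a^3 + 27 b^2) mod 53 = 15
-1728 * (4 a)^3 = -1728 * (4*4)^3 mod 53 = 50
j = 50 * 15^(-1) mod 53 = 21

j = 21 (mod 53)


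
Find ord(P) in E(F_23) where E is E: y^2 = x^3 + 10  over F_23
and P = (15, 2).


Compute successive multiples of P until we hit O:
  1P = (15, 2)
  2P = (20, 11)
  3P = (17, 22)
  4P = (22, 20)
  5P = (2, 15)
  6P = (7, 13)
  7P = (9, 7)
  8P = (8, 19)
  ... (continuing to 24P)
  24P = O

ord(P) = 24


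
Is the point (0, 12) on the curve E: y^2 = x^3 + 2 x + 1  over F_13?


Check whether y^2 = x^3 + 2 x + 1 (mod 13) for (x, y) = (0, 12).
LHS: y^2 = 12^2 mod 13 = 1
RHS: x^3 + 2 x + 1 = 0^3 + 2*0 + 1 mod 13 = 1
LHS = RHS

Yes, on the curve


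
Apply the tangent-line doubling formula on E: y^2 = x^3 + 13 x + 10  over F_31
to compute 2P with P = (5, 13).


Doubling: s = (3 x1^2 + a) / (2 y1)
s = (3*5^2 + 13) / (2*13) mod 31 = 1
x3 = s^2 - 2 x1 mod 31 = 1^2 - 2*5 = 22
y3 = s (x1 - x3) - y1 mod 31 = 1 * (5 - 22) - 13 = 1

2P = (22, 1)


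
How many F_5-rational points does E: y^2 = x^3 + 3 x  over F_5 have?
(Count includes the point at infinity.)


For each x in F_5, count y with y^2 = x^3 + 3 x + 0 mod 5:
  x = 0: RHS = 0, y in [0]  -> 1 point(s)
  x = 1: RHS = 4, y in [2, 3]  -> 2 point(s)
  x = 2: RHS = 4, y in [2, 3]  -> 2 point(s)
  x = 3: RHS = 1, y in [1, 4]  -> 2 point(s)
  x = 4: RHS = 1, y in [1, 4]  -> 2 point(s)
Affine points: 9. Add the point at infinity: total = 10.

#E(F_5) = 10


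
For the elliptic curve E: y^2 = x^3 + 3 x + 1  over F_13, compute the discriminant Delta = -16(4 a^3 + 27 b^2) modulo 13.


4 a^3 + 27 b^2 = 4*3^3 + 27*1^2 = 108 + 27 = 135
Delta = -16 * (135) = -2160
Delta mod 13 = 11

Delta = 11 (mod 13)


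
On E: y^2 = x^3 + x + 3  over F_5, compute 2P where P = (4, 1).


Doubling: s = (3 x1^2 + a) / (2 y1)
s = (3*4^2 + 1) / (2*1) mod 5 = 2
x3 = s^2 - 2 x1 mod 5 = 2^2 - 2*4 = 1
y3 = s (x1 - x3) - y1 mod 5 = 2 * (4 - 1) - 1 = 0

2P = (1, 0)


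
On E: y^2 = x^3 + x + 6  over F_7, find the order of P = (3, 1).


Compute successive multiples of P until we hit O:
  1P = (3, 1)
  2P = (1, 6)
  3P = (4, 5)
  4P = (2, 3)
  5P = (6, 5)
  6P = (6, 2)
  7P = (2, 4)
  8P = (4, 2)
  ... (continuing to 11P)
  11P = O

ord(P) = 11


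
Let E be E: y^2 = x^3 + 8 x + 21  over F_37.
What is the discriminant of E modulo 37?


4 a^3 + 27 b^2 = 4*8^3 + 27*21^2 = 2048 + 11907 = 13955
Delta = -16 * (13955) = -223280
Delta mod 37 = 15

Delta = 15 (mod 37)


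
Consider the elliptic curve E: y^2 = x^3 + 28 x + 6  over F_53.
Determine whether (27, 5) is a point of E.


Check whether y^2 = x^3 + 28 x + 6 (mod 53) for (x, y) = (27, 5).
LHS: y^2 = 5^2 mod 53 = 25
RHS: x^3 + 28 x + 6 = 27^3 + 28*27 + 6 mod 53 = 40
LHS != RHS

No, not on the curve


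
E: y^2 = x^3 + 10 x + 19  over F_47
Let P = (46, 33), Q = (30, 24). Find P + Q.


P != Q, so use the chord formula.
s = (y2 - y1) / (x2 - x1) = (38) / (31) mod 47 = 27
x3 = s^2 - x1 - x2 mod 47 = 27^2 - 46 - 30 = 42
y3 = s (x1 - x3) - y1 mod 47 = 27 * (46 - 42) - 33 = 28

P + Q = (42, 28)


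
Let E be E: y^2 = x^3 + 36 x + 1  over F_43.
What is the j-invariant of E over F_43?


Delta = -16(4 a^3 + 27 b^2) mod 43 = 20
-1728 * (4 a)^3 = -1728 * (4*36)^3 mod 43 = 4
j = 4 * 20^(-1) mod 43 = 26

j = 26 (mod 43)


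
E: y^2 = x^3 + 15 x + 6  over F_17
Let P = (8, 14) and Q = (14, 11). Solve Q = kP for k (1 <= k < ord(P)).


Enumerate multiples of P until we hit Q = (14, 11):
  1P = (8, 14)
  2P = (14, 6)
  3P = (10, 0)
  4P = (14, 11)
Match found at i = 4.

k = 4


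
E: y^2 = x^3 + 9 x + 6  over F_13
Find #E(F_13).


For each x in F_13, count y with y^2 = x^3 + 9 x + 6 mod 13:
  x = 1: RHS = 3, y in [4, 9]  -> 2 point(s)
  x = 6: RHS = 3, y in [4, 9]  -> 2 point(s)
  x = 7: RHS = 9, y in [3, 10]  -> 2 point(s)
  x = 9: RHS = 10, y in [6, 7]  -> 2 point(s)
  x = 10: RHS = 4, y in [2, 11]  -> 2 point(s)
  x = 12: RHS = 9, y in [3, 10]  -> 2 point(s)
Affine points: 12. Add the point at infinity: total = 13.

#E(F_13) = 13


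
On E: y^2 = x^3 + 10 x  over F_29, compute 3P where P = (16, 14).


k = 3 = 11_2 (binary, LSB first: 11)
Double-and-add from P = (16, 14):
  bit 0 = 1: acc = O + (16, 14) = (16, 14)
  bit 1 = 1: acc = (16, 14) + (22, 14) = (20, 15)

3P = (20, 15)


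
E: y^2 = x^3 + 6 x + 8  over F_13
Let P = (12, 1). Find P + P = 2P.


Doubling: s = (3 x1^2 + a) / (2 y1)
s = (3*12^2 + 6) / (2*1) mod 13 = 11
x3 = s^2 - 2 x1 mod 13 = 11^2 - 2*12 = 6
y3 = s (x1 - x3) - y1 mod 13 = 11 * (12 - 6) - 1 = 0

2P = (6, 0)


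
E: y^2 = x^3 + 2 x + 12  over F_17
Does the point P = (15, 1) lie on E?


Check whether y^2 = x^3 + 2 x + 12 (mod 17) for (x, y) = (15, 1).
LHS: y^2 = 1^2 mod 17 = 1
RHS: x^3 + 2 x + 12 = 15^3 + 2*15 + 12 mod 17 = 0
LHS != RHS

No, not on the curve


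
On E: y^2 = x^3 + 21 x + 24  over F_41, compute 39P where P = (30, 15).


k = 39 = 100111_2 (binary, LSB first: 111001)
Double-and-add from P = (30, 15):
  bit 0 = 1: acc = O + (30, 15) = (30, 15)
  bit 1 = 1: acc = (30, 15) + (12, 35) = (22, 8)
  bit 2 = 1: acc = (22, 8) + (25, 15) = (4, 34)
  bit 3 = 0: acc unchanged = (4, 34)
  bit 4 = 0: acc unchanged = (4, 34)
  bit 5 = 1: acc = (4, 34) + (1, 28) = (40, 17)

39P = (40, 17)


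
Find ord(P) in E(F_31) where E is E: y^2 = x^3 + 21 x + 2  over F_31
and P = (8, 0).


Compute successive multiples of P until we hit O:
  1P = (8, 0)
  2P = O

ord(P) = 2


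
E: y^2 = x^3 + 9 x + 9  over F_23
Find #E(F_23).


For each x in F_23, count y with y^2 = x^3 + 9 x + 9 mod 23:
  x = 0: RHS = 9, y in [3, 20]  -> 2 point(s)
  x = 2: RHS = 12, y in [9, 14]  -> 2 point(s)
  x = 5: RHS = 18, y in [8, 15]  -> 2 point(s)
  x = 6: RHS = 3, y in [7, 16]  -> 2 point(s)
  x = 7: RHS = 1, y in [1, 22]  -> 2 point(s)
  x = 8: RHS = 18, y in [8, 15]  -> 2 point(s)
  x = 10: RHS = 18, y in [8, 15]  -> 2 point(s)
  x = 11: RHS = 13, y in [6, 17]  -> 2 point(s)
  x = 13: RHS = 0, y in [0]  -> 1 point(s)
  x = 14: RHS = 4, y in [2, 21]  -> 2 point(s)
  x = 15: RHS = 0, y in [0]  -> 1 point(s)
  x = 18: RHS = 0, y in [0]  -> 1 point(s)
  x = 19: RHS = 1, y in [1, 22]  -> 2 point(s)
  x = 20: RHS = 1, y in [1, 22]  -> 2 point(s)
  x = 21: RHS = 6, y in [11, 12]  -> 2 point(s)
Affine points: 27. Add the point at infinity: total = 28.

#E(F_23) = 28


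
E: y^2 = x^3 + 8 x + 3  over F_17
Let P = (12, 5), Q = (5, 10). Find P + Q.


P != Q, so use the chord formula.
s = (y2 - y1) / (x2 - x1) = (5) / (10) mod 17 = 9
x3 = s^2 - x1 - x2 mod 17 = 9^2 - 12 - 5 = 13
y3 = s (x1 - x3) - y1 mod 17 = 9 * (12 - 13) - 5 = 3

P + Q = (13, 3)


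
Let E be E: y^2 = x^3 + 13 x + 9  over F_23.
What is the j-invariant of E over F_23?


Delta = -16(4 a^3 + 27 b^2) mod 23 = 5
-1728 * (4 a)^3 = -1728 * (4*13)^3 mod 23 = 19
j = 19 * 5^(-1) mod 23 = 13

j = 13 (mod 23)


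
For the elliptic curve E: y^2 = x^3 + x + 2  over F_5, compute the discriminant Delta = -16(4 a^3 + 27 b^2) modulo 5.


4 a^3 + 27 b^2 = 4*1^3 + 27*2^2 = 4 + 108 = 112
Delta = -16 * (112) = -1792
Delta mod 5 = 3

Delta = 3 (mod 5)


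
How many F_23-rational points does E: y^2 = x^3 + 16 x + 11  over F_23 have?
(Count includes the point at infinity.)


For each x in F_23, count y with y^2 = x^3 + 16 x + 11 mod 23:
  x = 4: RHS = 1, y in [1, 22]  -> 2 point(s)
  x = 5: RHS = 9, y in [3, 20]  -> 2 point(s)
  x = 6: RHS = 1, y in [1, 22]  -> 2 point(s)
  x = 7: RHS = 6, y in [11, 12]  -> 2 point(s)
  x = 11: RHS = 0, y in [0]  -> 1 point(s)
  x = 13: RHS = 1, y in [1, 22]  -> 2 point(s)
  x = 14: RHS = 12, y in [9, 14]  -> 2 point(s)
  x = 16: RHS = 16, y in [4, 19]  -> 2 point(s)
  x = 18: RHS = 13, y in [6, 17]  -> 2 point(s)
Affine points: 17. Add the point at infinity: total = 18.

#E(F_23) = 18


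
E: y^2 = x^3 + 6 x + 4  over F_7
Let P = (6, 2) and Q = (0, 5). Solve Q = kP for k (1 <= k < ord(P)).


Enumerate multiples of P until we hit Q = (0, 5):
  1P = (6, 2)
  2P = (4, 6)
  3P = (1, 2)
  4P = (0, 5)
Match found at i = 4.

k = 4


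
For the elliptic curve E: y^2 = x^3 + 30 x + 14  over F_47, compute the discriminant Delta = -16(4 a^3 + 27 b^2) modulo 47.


4 a^3 + 27 b^2 = 4*30^3 + 27*14^2 = 108000 + 5292 = 113292
Delta = -16 * (113292) = -1812672
Delta mod 47 = 24

Delta = 24 (mod 47)


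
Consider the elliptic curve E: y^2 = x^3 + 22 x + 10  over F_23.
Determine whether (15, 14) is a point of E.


Check whether y^2 = x^3 + 22 x + 10 (mod 23) for (x, y) = (15, 14).
LHS: y^2 = 14^2 mod 23 = 12
RHS: x^3 + 22 x + 10 = 15^3 + 22*15 + 10 mod 23 = 12
LHS = RHS

Yes, on the curve


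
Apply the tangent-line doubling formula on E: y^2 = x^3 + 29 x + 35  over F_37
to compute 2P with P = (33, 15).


Doubling: s = (3 x1^2 + a) / (2 y1)
s = (3*33^2 + 29) / (2*15) mod 37 = 26
x3 = s^2 - 2 x1 mod 37 = 26^2 - 2*33 = 18
y3 = s (x1 - x3) - y1 mod 37 = 26 * (33 - 18) - 15 = 5

2P = (18, 5)


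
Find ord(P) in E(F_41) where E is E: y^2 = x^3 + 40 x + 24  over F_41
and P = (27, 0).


Compute successive multiples of P until we hit O:
  1P = (27, 0)
  2P = O

ord(P) = 2


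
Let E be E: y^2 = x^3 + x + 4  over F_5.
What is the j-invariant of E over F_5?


Delta = -16(4 a^3 + 27 b^2) mod 5 = 4
-1728 * (4 a)^3 = -1728 * (4*1)^3 mod 5 = 3
j = 3 * 4^(-1) mod 5 = 2

j = 2 (mod 5)


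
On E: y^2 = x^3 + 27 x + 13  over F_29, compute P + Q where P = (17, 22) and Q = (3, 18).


P != Q, so use the chord formula.
s = (y2 - y1) / (x2 - x1) = (25) / (15) mod 29 = 21
x3 = s^2 - x1 - x2 mod 29 = 21^2 - 17 - 3 = 15
y3 = s (x1 - x3) - y1 mod 29 = 21 * (17 - 15) - 22 = 20

P + Q = (15, 20)


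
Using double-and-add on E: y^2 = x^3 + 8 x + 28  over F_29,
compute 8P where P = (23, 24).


k = 8 = 1000_2 (binary, LSB first: 0001)
Double-and-add from P = (23, 24):
  bit 0 = 0: acc unchanged = O
  bit 1 = 0: acc unchanged = O
  bit 2 = 0: acc unchanged = O
  bit 3 = 1: acc = O + (0, 17) = (0, 17)

8P = (0, 17)


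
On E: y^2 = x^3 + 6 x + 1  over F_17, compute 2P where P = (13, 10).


Doubling: s = (3 x1^2 + a) / (2 y1)
s = (3*13^2 + 6) / (2*10) mod 17 = 1
x3 = s^2 - 2 x1 mod 17 = 1^2 - 2*13 = 9
y3 = s (x1 - x3) - y1 mod 17 = 1 * (13 - 9) - 10 = 11

2P = (9, 11)


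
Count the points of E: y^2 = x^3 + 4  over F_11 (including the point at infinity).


For each x in F_11, count y with y^2 = x^3 + 0 x + 4 mod 11:
  x = 0: RHS = 4, y in [2, 9]  -> 2 point(s)
  x = 1: RHS = 5, y in [4, 7]  -> 2 point(s)
  x = 2: RHS = 1, y in [1, 10]  -> 2 point(s)
  x = 3: RHS = 9, y in [3, 8]  -> 2 point(s)
  x = 6: RHS = 0, y in [0]  -> 1 point(s)
  x = 10: RHS = 3, y in [5, 6]  -> 2 point(s)
Affine points: 11. Add the point at infinity: total = 12.

#E(F_11) = 12


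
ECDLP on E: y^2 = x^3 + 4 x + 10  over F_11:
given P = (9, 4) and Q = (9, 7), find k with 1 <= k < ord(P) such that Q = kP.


Enumerate multiples of P until we hit Q = (9, 7):
  1P = (9, 4)
  2P = (8, 9)
  3P = (8, 2)
  4P = (9, 7)
Match found at i = 4.

k = 4


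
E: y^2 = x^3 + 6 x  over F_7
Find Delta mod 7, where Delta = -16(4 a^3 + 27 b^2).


4 a^3 + 27 b^2 = 4*6^3 + 27*0^2 = 864 + 0 = 864
Delta = -16 * (864) = -13824
Delta mod 7 = 1

Delta = 1 (mod 7)


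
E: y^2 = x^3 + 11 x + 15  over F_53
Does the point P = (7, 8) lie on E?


Check whether y^2 = x^3 + 11 x + 15 (mod 53) for (x, y) = (7, 8).
LHS: y^2 = 8^2 mod 53 = 11
RHS: x^3 + 11 x + 15 = 7^3 + 11*7 + 15 mod 53 = 11
LHS = RHS

Yes, on the curve


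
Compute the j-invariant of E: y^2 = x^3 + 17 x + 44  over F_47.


Delta = -16(4 a^3 + 27 b^2) mod 47 = 11
-1728 * (4 a)^3 = -1728 * (4*17)^3 mod 47 = 22
j = 22 * 11^(-1) mod 47 = 2

j = 2 (mod 47)


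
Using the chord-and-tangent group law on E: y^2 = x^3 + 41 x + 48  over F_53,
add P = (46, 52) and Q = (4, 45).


P != Q, so use the chord formula.
s = (y2 - y1) / (x2 - x1) = (46) / (11) mod 53 = 9
x3 = s^2 - x1 - x2 mod 53 = 9^2 - 46 - 4 = 31
y3 = s (x1 - x3) - y1 mod 53 = 9 * (46 - 31) - 52 = 30

P + Q = (31, 30)


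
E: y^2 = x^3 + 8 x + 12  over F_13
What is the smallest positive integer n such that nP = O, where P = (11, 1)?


Compute successive multiples of P until we hit O:
  1P = (11, 1)
  2P = (0, 5)
  3P = (6, 9)
  4P = (10, 0)
  5P = (6, 4)
  6P = (0, 8)
  7P = (11, 12)
  8P = O

ord(P) = 8


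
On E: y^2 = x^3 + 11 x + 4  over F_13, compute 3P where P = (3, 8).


k = 3 = 11_2 (binary, LSB first: 11)
Double-and-add from P = (3, 8):
  bit 0 = 1: acc = O + (3, 8) = (3, 8)
  bit 1 = 1: acc = (3, 8) + (10, 3) = (9, 0)

3P = (9, 0)


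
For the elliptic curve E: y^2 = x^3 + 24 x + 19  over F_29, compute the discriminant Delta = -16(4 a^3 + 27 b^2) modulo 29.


4 a^3 + 27 b^2 = 4*24^3 + 27*19^2 = 55296 + 9747 = 65043
Delta = -16 * (65043) = -1040688
Delta mod 29 = 6

Delta = 6 (mod 29)


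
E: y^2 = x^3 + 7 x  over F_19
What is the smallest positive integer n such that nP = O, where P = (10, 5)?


Compute successive multiples of P until we hit O:
  1P = (10, 5)
  2P = (16, 16)
  3P = (18, 12)
  4P = (17, 15)
  5P = (8, 6)
  6P = (6, 12)
  7P = (12, 8)
  8P = (4, 4)
  ... (continuing to 20P)
  20P = O

ord(P) = 20


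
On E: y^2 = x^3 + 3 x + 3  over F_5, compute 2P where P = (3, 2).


Doubling: s = (3 x1^2 + a) / (2 y1)
s = (3*3^2 + 3) / (2*2) mod 5 = 0
x3 = s^2 - 2 x1 mod 5 = 0^2 - 2*3 = 4
y3 = s (x1 - x3) - y1 mod 5 = 0 * (3 - 4) - 2 = 3

2P = (4, 3)


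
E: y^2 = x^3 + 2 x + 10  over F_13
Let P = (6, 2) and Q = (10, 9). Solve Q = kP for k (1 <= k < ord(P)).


Enumerate multiples of P until we hit Q = (10, 9):
  1P = (6, 2)
  2P = (0, 7)
  3P = (3, 2)
  4P = (4, 11)
  5P = (7, 9)
  6P = (10, 9)
Match found at i = 6.

k = 6


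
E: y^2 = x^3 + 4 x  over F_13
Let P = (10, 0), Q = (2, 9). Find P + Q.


P != Q, so use the chord formula.
s = (y2 - y1) / (x2 - x1) = (9) / (5) mod 13 = 7
x3 = s^2 - x1 - x2 mod 13 = 7^2 - 10 - 2 = 11
y3 = s (x1 - x3) - y1 mod 13 = 7 * (10 - 11) - 0 = 6

P + Q = (11, 6)


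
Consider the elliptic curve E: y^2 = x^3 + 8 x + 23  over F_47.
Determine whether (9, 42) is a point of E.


Check whether y^2 = x^3 + 8 x + 23 (mod 47) for (x, y) = (9, 42).
LHS: y^2 = 42^2 mod 47 = 25
RHS: x^3 + 8 x + 23 = 9^3 + 8*9 + 23 mod 47 = 25
LHS = RHS

Yes, on the curve


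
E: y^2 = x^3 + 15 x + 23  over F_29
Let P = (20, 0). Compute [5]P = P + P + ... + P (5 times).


k = 5 = 101_2 (binary, LSB first: 101)
Double-and-add from P = (20, 0):
  bit 0 = 1: acc = O + (20, 0) = (20, 0)
  bit 1 = 0: acc unchanged = (20, 0)
  bit 2 = 1: acc = (20, 0) + O = (20, 0)

5P = (20, 0)


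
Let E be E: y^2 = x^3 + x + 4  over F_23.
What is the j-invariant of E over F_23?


Delta = -16(4 a^3 + 27 b^2) mod 23 = 16
-1728 * (4 a)^3 = -1728 * (4*1)^3 mod 23 = 15
j = 15 * 16^(-1) mod 23 = 11

j = 11 (mod 23)


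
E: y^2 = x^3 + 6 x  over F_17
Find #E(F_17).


For each x in F_17, count y with y^2 = x^3 + 6 x + 0 mod 17:
  x = 0: RHS = 0, y in [0]  -> 1 point(s)
  x = 5: RHS = 2, y in [6, 11]  -> 2 point(s)
  x = 8: RHS = 16, y in [4, 13]  -> 2 point(s)
  x = 9: RHS = 1, y in [1, 16]  -> 2 point(s)
  x = 12: RHS = 15, y in [7, 10]  -> 2 point(s)
Affine points: 9. Add the point at infinity: total = 10.

#E(F_17) = 10


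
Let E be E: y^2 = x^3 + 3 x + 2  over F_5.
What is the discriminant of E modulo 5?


4 a^3 + 27 b^2 = 4*3^3 + 27*2^2 = 108 + 108 = 216
Delta = -16 * (216) = -3456
Delta mod 5 = 4

Delta = 4 (mod 5)


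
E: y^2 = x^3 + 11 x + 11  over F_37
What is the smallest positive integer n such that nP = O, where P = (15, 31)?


Compute successive multiples of P until we hit O:
  1P = (15, 31)
  2P = (18, 11)
  3P = (32, 33)
  4P = (0, 23)
  5P = (31, 32)
  6P = (3, 16)
  7P = (9, 32)
  8P = (12, 24)
  ... (continuing to 41P)
  41P = O

ord(P) = 41


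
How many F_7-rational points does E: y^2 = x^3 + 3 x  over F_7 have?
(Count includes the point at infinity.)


For each x in F_7, count y with y^2 = x^3 + 3 x + 0 mod 7:
  x = 0: RHS = 0, y in [0]  -> 1 point(s)
  x = 1: RHS = 4, y in [2, 5]  -> 2 point(s)
  x = 2: RHS = 0, y in [0]  -> 1 point(s)
  x = 3: RHS = 1, y in [1, 6]  -> 2 point(s)
  x = 5: RHS = 0, y in [0]  -> 1 point(s)
Affine points: 7. Add the point at infinity: total = 8.

#E(F_7) = 8


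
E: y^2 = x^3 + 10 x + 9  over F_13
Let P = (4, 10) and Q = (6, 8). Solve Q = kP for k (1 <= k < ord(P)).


Enumerate multiples of P until we hit Q = (6, 8):
  1P = (4, 10)
  2P = (6, 5)
  3P = (6, 8)
Match found at i = 3.

k = 3


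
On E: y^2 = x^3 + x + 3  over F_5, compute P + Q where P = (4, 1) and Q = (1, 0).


P != Q, so use the chord formula.
s = (y2 - y1) / (x2 - x1) = (4) / (2) mod 5 = 2
x3 = s^2 - x1 - x2 mod 5 = 2^2 - 4 - 1 = 4
y3 = s (x1 - x3) - y1 mod 5 = 2 * (4 - 4) - 1 = 4

P + Q = (4, 4)


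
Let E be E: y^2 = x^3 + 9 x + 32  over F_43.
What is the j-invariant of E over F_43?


Delta = -16(4 a^3 + 27 b^2) mod 43 = 15
-1728 * (4 a)^3 = -1728 * (4*9)^3 mod 43 = 35
j = 35 * 15^(-1) mod 43 = 31

j = 31 (mod 43)


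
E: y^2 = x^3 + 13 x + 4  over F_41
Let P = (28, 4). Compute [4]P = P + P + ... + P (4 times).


k = 4 = 100_2 (binary, LSB first: 001)
Double-and-add from P = (28, 4):
  bit 0 = 0: acc unchanged = O
  bit 1 = 0: acc unchanged = O
  bit 2 = 1: acc = O + (28, 4) = (28, 4)

4P = (28, 4)


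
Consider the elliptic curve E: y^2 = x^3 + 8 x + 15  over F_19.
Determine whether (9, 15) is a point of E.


Check whether y^2 = x^3 + 8 x + 15 (mod 19) for (x, y) = (9, 15).
LHS: y^2 = 15^2 mod 19 = 16
RHS: x^3 + 8 x + 15 = 9^3 + 8*9 + 15 mod 19 = 18
LHS != RHS

No, not on the curve


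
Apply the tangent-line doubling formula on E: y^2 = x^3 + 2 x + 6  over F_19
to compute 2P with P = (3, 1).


Doubling: s = (3 x1^2 + a) / (2 y1)
s = (3*3^2 + 2) / (2*1) mod 19 = 5
x3 = s^2 - 2 x1 mod 19 = 5^2 - 2*3 = 0
y3 = s (x1 - x3) - y1 mod 19 = 5 * (3 - 0) - 1 = 14

2P = (0, 14)


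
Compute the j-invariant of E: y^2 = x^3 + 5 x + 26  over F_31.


Delta = -16(4 a^3 + 27 b^2) mod 31 = 17
-1728 * (4 a)^3 = -1728 * (4*5)^3 mod 31 = 16
j = 16 * 17^(-1) mod 31 = 21

j = 21 (mod 31)


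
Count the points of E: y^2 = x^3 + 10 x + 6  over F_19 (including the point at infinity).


For each x in F_19, count y with y^2 = x^3 + 10 x + 6 mod 19:
  x = 0: RHS = 6, y in [5, 14]  -> 2 point(s)
  x = 1: RHS = 17, y in [6, 13]  -> 2 point(s)
  x = 3: RHS = 6, y in [5, 14]  -> 2 point(s)
  x = 6: RHS = 16, y in [4, 15]  -> 2 point(s)
  x = 7: RHS = 1, y in [1, 18]  -> 2 point(s)
  x = 8: RHS = 9, y in [3, 16]  -> 2 point(s)
  x = 10: RHS = 4, y in [2, 17]  -> 2 point(s)
  x = 12: RHS = 11, y in [7, 12]  -> 2 point(s)
  x = 15: RHS = 16, y in [4, 15]  -> 2 point(s)
  x = 16: RHS = 6, y in [5, 14]  -> 2 point(s)
  x = 17: RHS = 16, y in [4, 15]  -> 2 point(s)
Affine points: 22. Add the point at infinity: total = 23.

#E(F_19) = 23


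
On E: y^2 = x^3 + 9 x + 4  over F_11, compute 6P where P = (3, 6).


k = 6 = 110_2 (binary, LSB first: 011)
Double-and-add from P = (3, 6):
  bit 0 = 0: acc unchanged = O
  bit 1 = 1: acc = O + (3, 5) = (3, 5)
  bit 2 = 1: acc = (3, 5) + (3, 6) = O

6P = O


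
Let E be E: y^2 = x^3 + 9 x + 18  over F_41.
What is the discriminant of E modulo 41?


4 a^3 + 27 b^2 = 4*9^3 + 27*18^2 = 2916 + 8748 = 11664
Delta = -16 * (11664) = -186624
Delta mod 41 = 8

Delta = 8 (mod 41)


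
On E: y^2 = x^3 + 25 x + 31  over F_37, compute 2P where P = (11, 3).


Doubling: s = (3 x1^2 + a) / (2 y1)
s = (3*11^2 + 25) / (2*3) mod 37 = 3
x3 = s^2 - 2 x1 mod 37 = 3^2 - 2*11 = 24
y3 = s (x1 - x3) - y1 mod 37 = 3 * (11 - 24) - 3 = 32

2P = (24, 32)


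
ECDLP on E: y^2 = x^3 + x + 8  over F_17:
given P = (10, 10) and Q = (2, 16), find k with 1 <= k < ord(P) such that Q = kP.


Enumerate multiples of P until we hit Q = (2, 16):
  1P = (10, 10)
  2P = (13, 12)
  3P = (2, 1)
  4P = (6, 3)
  5P = (3, 15)
  6P = (0, 12)
  7P = (5, 6)
  8P = (4, 5)
  9P = (7, 1)
  10P = (9, 10)
  11P = (15, 7)
  12P = (8, 16)
  13P = (8, 1)
  14P = (15, 10)
  15P = (9, 7)
  16P = (7, 16)
  17P = (4, 12)
  18P = (5, 11)
  19P = (0, 5)
  20P = (3, 2)
  21P = (6, 14)
  22P = (2, 16)
Match found at i = 22.

k = 22


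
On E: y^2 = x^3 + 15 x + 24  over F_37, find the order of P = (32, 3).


Compute successive multiples of P until we hit O:
  1P = (32, 3)
  2P = (13, 23)
  3P = (1, 15)
  4P = (8, 8)
  5P = (7, 18)
  6P = (25, 15)
  7P = (29, 13)
  8P = (20, 31)
  ... (continuing to 22P)
  22P = O

ord(P) = 22


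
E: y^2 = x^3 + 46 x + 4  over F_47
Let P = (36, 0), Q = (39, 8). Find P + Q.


P != Q, so use the chord formula.
s = (y2 - y1) / (x2 - x1) = (8) / (3) mod 47 = 34
x3 = s^2 - x1 - x2 mod 47 = 34^2 - 36 - 39 = 0
y3 = s (x1 - x3) - y1 mod 47 = 34 * (36 - 0) - 0 = 2

P + Q = (0, 2)


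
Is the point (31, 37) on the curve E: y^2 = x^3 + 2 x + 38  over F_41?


Check whether y^2 = x^3 + 2 x + 38 (mod 41) for (x, y) = (31, 37).
LHS: y^2 = 37^2 mod 41 = 16
RHS: x^3 + 2 x + 38 = 31^3 + 2*31 + 38 mod 41 = 2
LHS != RHS

No, not on the curve


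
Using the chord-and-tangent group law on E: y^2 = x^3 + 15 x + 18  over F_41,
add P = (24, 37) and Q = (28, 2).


P != Q, so use the chord formula.
s = (y2 - y1) / (x2 - x1) = (6) / (4) mod 41 = 22
x3 = s^2 - x1 - x2 mod 41 = 22^2 - 24 - 28 = 22
y3 = s (x1 - x3) - y1 mod 41 = 22 * (24 - 22) - 37 = 7

P + Q = (22, 7)


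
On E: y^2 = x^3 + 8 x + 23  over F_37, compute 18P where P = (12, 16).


k = 18 = 10010_2 (binary, LSB first: 01001)
Double-and-add from P = (12, 16):
  bit 0 = 0: acc unchanged = O
  bit 1 = 1: acc = O + (24, 4) = (24, 4)
  bit 2 = 0: acc unchanged = (24, 4)
  bit 3 = 0: acc unchanged = (24, 4)
  bit 4 = 1: acc = (24, 4) + (10, 17) = (15, 22)

18P = (15, 22)


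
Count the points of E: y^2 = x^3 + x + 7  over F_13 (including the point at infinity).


For each x in F_13, count y with y^2 = x^3 + 1 x + 7 mod 13:
  x = 1: RHS = 9, y in [3, 10]  -> 2 point(s)
  x = 2: RHS = 4, y in [2, 11]  -> 2 point(s)
  x = 4: RHS = 10, y in [6, 7]  -> 2 point(s)
  x = 9: RHS = 4, y in [2, 11]  -> 2 point(s)
  x = 10: RHS = 3, y in [4, 9]  -> 2 point(s)
  x = 11: RHS = 10, y in [6, 7]  -> 2 point(s)
Affine points: 12. Add the point at infinity: total = 13.

#E(F_13) = 13


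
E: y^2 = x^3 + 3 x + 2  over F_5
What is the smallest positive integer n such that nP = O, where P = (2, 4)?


Compute successive multiples of P until we hit O:
  1P = (2, 4)
  2P = (1, 1)
  3P = (1, 4)
  4P = (2, 1)
  5P = O

ord(P) = 5


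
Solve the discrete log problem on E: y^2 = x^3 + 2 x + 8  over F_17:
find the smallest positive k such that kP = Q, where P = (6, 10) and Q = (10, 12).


Enumerate multiples of P until we hit Q = (10, 12):
  1P = (6, 10)
  2P = (14, 14)
  3P = (10, 5)
  4P = (10, 12)
Match found at i = 4.

k = 4


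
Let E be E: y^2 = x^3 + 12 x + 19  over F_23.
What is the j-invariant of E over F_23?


Delta = -16(4 a^3 + 27 b^2) mod 23 = 3
-1728 * (4 a)^3 = -1728 * (4*12)^3 mod 23 = 22
j = 22 * 3^(-1) mod 23 = 15

j = 15 (mod 23)


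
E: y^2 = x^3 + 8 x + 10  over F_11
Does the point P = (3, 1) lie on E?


Check whether y^2 = x^3 + 8 x + 10 (mod 11) for (x, y) = (3, 1).
LHS: y^2 = 1^2 mod 11 = 1
RHS: x^3 + 8 x + 10 = 3^3 + 8*3 + 10 mod 11 = 6
LHS != RHS

No, not on the curve


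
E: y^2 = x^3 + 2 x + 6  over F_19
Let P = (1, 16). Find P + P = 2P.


Doubling: s = (3 x1^2 + a) / (2 y1)
s = (3*1^2 + 2) / (2*16) mod 19 = 15
x3 = s^2 - 2 x1 mod 19 = 15^2 - 2*1 = 14
y3 = s (x1 - x3) - y1 mod 19 = 15 * (1 - 14) - 16 = 17

2P = (14, 17)


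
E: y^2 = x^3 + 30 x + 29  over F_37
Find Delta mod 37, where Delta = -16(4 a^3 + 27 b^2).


4 a^3 + 27 b^2 = 4*30^3 + 27*29^2 = 108000 + 22707 = 130707
Delta = -16 * (130707) = -2091312
Delta mod 37 = 2

Delta = 2 (mod 37)


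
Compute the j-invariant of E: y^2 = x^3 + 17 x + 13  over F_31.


Delta = -16(4 a^3 + 27 b^2) mod 31 = 29
-1728 * (4 a)^3 = -1728 * (4*17)^3 mod 31 = 23
j = 23 * 29^(-1) mod 31 = 4

j = 4 (mod 31)


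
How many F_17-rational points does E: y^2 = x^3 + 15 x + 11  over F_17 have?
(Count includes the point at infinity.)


For each x in F_17, count y with y^2 = x^3 + 15 x + 11 mod 17:
  x = 2: RHS = 15, y in [7, 10]  -> 2 point(s)
  x = 3: RHS = 15, y in [7, 10]  -> 2 point(s)
  x = 4: RHS = 16, y in [4, 13]  -> 2 point(s)
  x = 7: RHS = 0, y in [0]  -> 1 point(s)
  x = 9: RHS = 8, y in [5, 12]  -> 2 point(s)
  x = 12: RHS = 15, y in [7, 10]  -> 2 point(s)
Affine points: 11. Add the point at infinity: total = 12.

#E(F_17) = 12


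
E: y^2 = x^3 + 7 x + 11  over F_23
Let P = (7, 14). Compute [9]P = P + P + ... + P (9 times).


k = 9 = 1001_2 (binary, LSB first: 1001)
Double-and-add from P = (7, 14):
  bit 0 = 1: acc = O + (7, 14) = (7, 14)
  bit 1 = 0: acc unchanged = (7, 14)
  bit 2 = 0: acc unchanged = (7, 14)
  bit 3 = 1: acc = (7, 14) + (14, 22) = (8, 21)

9P = (8, 21)


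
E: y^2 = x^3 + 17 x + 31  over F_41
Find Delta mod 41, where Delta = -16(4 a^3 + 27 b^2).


4 a^3 + 27 b^2 = 4*17^3 + 27*31^2 = 19652 + 25947 = 45599
Delta = -16 * (45599) = -729584
Delta mod 41 = 11

Delta = 11 (mod 41)


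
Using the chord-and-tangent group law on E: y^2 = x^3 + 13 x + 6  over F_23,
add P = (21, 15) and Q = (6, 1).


P != Q, so use the chord formula.
s = (y2 - y1) / (x2 - x1) = (9) / (8) mod 23 = 4
x3 = s^2 - x1 - x2 mod 23 = 4^2 - 21 - 6 = 12
y3 = s (x1 - x3) - y1 mod 23 = 4 * (21 - 12) - 15 = 21

P + Q = (12, 21)


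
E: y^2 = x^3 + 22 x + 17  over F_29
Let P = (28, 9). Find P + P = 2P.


Doubling: s = (3 x1^2 + a) / (2 y1)
s = (3*28^2 + 22) / (2*9) mod 29 = 3
x3 = s^2 - 2 x1 mod 29 = 3^2 - 2*28 = 11
y3 = s (x1 - x3) - y1 mod 29 = 3 * (28 - 11) - 9 = 13

2P = (11, 13)


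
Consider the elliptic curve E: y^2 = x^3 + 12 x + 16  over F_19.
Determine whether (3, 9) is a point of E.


Check whether y^2 = x^3 + 12 x + 16 (mod 19) for (x, y) = (3, 9).
LHS: y^2 = 9^2 mod 19 = 5
RHS: x^3 + 12 x + 16 = 3^3 + 12*3 + 16 mod 19 = 3
LHS != RHS

No, not on the curve


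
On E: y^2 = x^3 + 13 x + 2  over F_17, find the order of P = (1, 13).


Compute successive multiples of P until we hit O:
  1P = (1, 13)
  2P = (2, 6)
  3P = (12, 13)
  4P = (4, 4)
  5P = (4, 13)
  6P = (12, 4)
  7P = (2, 11)
  8P = (1, 4)
  ... (continuing to 9P)
  9P = O

ord(P) = 9


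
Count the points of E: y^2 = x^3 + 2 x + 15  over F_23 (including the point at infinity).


For each x in F_23, count y with y^2 = x^3 + 2 x + 15 mod 23:
  x = 1: RHS = 18, y in [8, 15]  -> 2 point(s)
  x = 2: RHS = 4, y in [2, 21]  -> 2 point(s)
  x = 3: RHS = 2, y in [5, 18]  -> 2 point(s)
  x = 4: RHS = 18, y in [8, 15]  -> 2 point(s)
  x = 5: RHS = 12, y in [9, 14]  -> 2 point(s)
  x = 6: RHS = 13, y in [6, 17]  -> 2 point(s)
  x = 7: RHS = 4, y in [2, 21]  -> 2 point(s)
  x = 9: RHS = 3, y in [7, 16]  -> 2 point(s)
  x = 10: RHS = 0, y in [0]  -> 1 point(s)
  x = 14: RHS = 4, y in [2, 21]  -> 2 point(s)
  x = 15: RHS = 16, y in [4, 19]  -> 2 point(s)
  x = 16: RHS = 3, y in [7, 16]  -> 2 point(s)
  x = 18: RHS = 18, y in [8, 15]  -> 2 point(s)
  x = 19: RHS = 12, y in [9, 14]  -> 2 point(s)
  x = 21: RHS = 3, y in [7, 16]  -> 2 point(s)
  x = 22: RHS = 12, y in [9, 14]  -> 2 point(s)
Affine points: 31. Add the point at infinity: total = 32.

#E(F_23) = 32


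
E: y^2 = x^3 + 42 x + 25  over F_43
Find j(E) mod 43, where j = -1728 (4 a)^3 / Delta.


Delta = -16(4 a^3 + 27 b^2) mod 43 = 18
-1728 * (4 a)^3 = -1728 * (4*42)^3 mod 43 = 39
j = 39 * 18^(-1) mod 43 = 38

j = 38 (mod 43)


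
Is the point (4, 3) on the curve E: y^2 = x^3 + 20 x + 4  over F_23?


Check whether y^2 = x^3 + 20 x + 4 (mod 23) for (x, y) = (4, 3).
LHS: y^2 = 3^2 mod 23 = 9
RHS: x^3 + 20 x + 4 = 4^3 + 20*4 + 4 mod 23 = 10
LHS != RHS

No, not on the curve


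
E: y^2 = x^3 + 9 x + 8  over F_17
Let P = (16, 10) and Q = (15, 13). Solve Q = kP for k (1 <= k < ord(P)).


Enumerate multiples of P until we hit Q = (15, 13):
  1P = (16, 10)
  2P = (1, 16)
  3P = (9, 11)
  4P = (0, 12)
  5P = (5, 12)
  6P = (15, 13)
Match found at i = 6.

k = 6


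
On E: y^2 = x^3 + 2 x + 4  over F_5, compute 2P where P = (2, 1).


k = 2 = 10_2 (binary, LSB first: 01)
Double-and-add from P = (2, 1):
  bit 0 = 0: acc unchanged = O
  bit 1 = 1: acc = O + (0, 3) = (0, 3)

2P = (0, 3)


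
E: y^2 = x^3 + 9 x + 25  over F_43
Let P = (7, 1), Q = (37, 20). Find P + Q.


P != Q, so use the chord formula.
s = (y2 - y1) / (x2 - x1) = (19) / (30) mod 43 = 25
x3 = s^2 - x1 - x2 mod 43 = 25^2 - 7 - 37 = 22
y3 = s (x1 - x3) - y1 mod 43 = 25 * (7 - 22) - 1 = 11

P + Q = (22, 11)


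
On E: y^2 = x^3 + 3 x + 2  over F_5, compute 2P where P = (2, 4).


Doubling: s = (3 x1^2 + a) / (2 y1)
s = (3*2^2 + 3) / (2*4) mod 5 = 0
x3 = s^2 - 2 x1 mod 5 = 0^2 - 2*2 = 1
y3 = s (x1 - x3) - y1 mod 5 = 0 * (2 - 1) - 4 = 1

2P = (1, 1)


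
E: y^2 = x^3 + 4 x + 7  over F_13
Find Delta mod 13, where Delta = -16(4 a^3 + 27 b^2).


4 a^3 + 27 b^2 = 4*4^3 + 27*7^2 = 256 + 1323 = 1579
Delta = -16 * (1579) = -25264
Delta mod 13 = 8

Delta = 8 (mod 13)


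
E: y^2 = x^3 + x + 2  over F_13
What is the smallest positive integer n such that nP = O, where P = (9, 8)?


Compute successive multiples of P until we hit O:
  1P = (9, 8)
  2P = (9, 5)
  3P = O

ord(P) = 3


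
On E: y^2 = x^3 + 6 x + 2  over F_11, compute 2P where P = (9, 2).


Doubling: s = (3 x1^2 + a) / (2 y1)
s = (3*9^2 + 6) / (2*2) mod 11 = 10
x3 = s^2 - 2 x1 mod 11 = 10^2 - 2*9 = 5
y3 = s (x1 - x3) - y1 mod 11 = 10 * (9 - 5) - 2 = 5

2P = (5, 5)


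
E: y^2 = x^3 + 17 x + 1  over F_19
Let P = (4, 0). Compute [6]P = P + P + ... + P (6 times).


k = 6 = 110_2 (binary, LSB first: 011)
Double-and-add from P = (4, 0):
  bit 0 = 0: acc unchanged = O
  bit 1 = 1: acc = O + O = O
  bit 2 = 1: acc = O + O = O

6P = O


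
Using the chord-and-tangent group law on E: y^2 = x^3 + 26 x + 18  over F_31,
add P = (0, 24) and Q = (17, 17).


P != Q, so use the chord formula.
s = (y2 - y1) / (x2 - x1) = (24) / (17) mod 31 = 16
x3 = s^2 - x1 - x2 mod 31 = 16^2 - 0 - 17 = 22
y3 = s (x1 - x3) - y1 mod 31 = 16 * (0 - 22) - 24 = 27

P + Q = (22, 27)


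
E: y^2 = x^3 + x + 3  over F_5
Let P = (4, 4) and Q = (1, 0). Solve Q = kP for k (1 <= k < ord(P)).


Enumerate multiples of P until we hit Q = (1, 0):
  1P = (4, 4)
  2P = (1, 0)
Match found at i = 2.

k = 2


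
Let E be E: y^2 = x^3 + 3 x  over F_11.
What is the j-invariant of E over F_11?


Delta = -16(4 a^3 + 27 b^2) mod 11 = 10
-1728 * (4 a)^3 = -1728 * (4*3)^3 mod 11 = 10
j = 10 * 10^(-1) mod 11 = 1

j = 1 (mod 11)


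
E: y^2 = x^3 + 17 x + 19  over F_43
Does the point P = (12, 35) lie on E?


Check whether y^2 = x^3 + 17 x + 19 (mod 43) for (x, y) = (12, 35).
LHS: y^2 = 35^2 mod 43 = 21
RHS: x^3 + 17 x + 19 = 12^3 + 17*12 + 19 mod 43 = 16
LHS != RHS

No, not on the curve


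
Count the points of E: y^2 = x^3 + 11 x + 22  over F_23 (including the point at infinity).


For each x in F_23, count y with y^2 = x^3 + 11 x + 22 mod 23:
  x = 2: RHS = 6, y in [11, 12]  -> 2 point(s)
  x = 3: RHS = 13, y in [6, 17]  -> 2 point(s)
  x = 5: RHS = 18, y in [8, 15]  -> 2 point(s)
  x = 8: RHS = 1, y in [1, 22]  -> 2 point(s)
  x = 11: RHS = 2, y in [5, 18]  -> 2 point(s)
  x = 13: RHS = 16, y in [4, 19]  -> 2 point(s)
  x = 16: RHS = 16, y in [4, 19]  -> 2 point(s)
  x = 17: RHS = 16, y in [4, 19]  -> 2 point(s)
  x = 18: RHS = 3, y in [7, 16]  -> 2 point(s)
  x = 19: RHS = 6, y in [11, 12]  -> 2 point(s)
  x = 20: RHS = 8, y in [10, 13]  -> 2 point(s)
Affine points: 22. Add the point at infinity: total = 23.

#E(F_23) = 23


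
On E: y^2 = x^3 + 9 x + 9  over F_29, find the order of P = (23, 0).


Compute successive multiples of P until we hit O:
  1P = (23, 0)
  2P = O

ord(P) = 2


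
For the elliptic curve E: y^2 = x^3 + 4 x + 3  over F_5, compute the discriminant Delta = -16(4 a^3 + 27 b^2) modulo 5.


4 a^3 + 27 b^2 = 4*4^3 + 27*3^2 = 256 + 243 = 499
Delta = -16 * (499) = -7984
Delta mod 5 = 1

Delta = 1 (mod 5)


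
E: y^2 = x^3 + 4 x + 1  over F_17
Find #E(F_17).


For each x in F_17, count y with y^2 = x^3 + 4 x + 1 mod 17:
  x = 0: RHS = 1, y in [1, 16]  -> 2 point(s)
  x = 2: RHS = 0, y in [0]  -> 1 point(s)
  x = 4: RHS = 13, y in [8, 9]  -> 2 point(s)
  x = 7: RHS = 15, y in [7, 10]  -> 2 point(s)
  x = 8: RHS = 1, y in [1, 16]  -> 2 point(s)
  x = 9: RHS = 1, y in [1, 16]  -> 2 point(s)
  x = 10: RHS = 4, y in [2, 15]  -> 2 point(s)
  x = 11: RHS = 16, y in [4, 13]  -> 2 point(s)
  x = 12: RHS = 9, y in [3, 14]  -> 2 point(s)
  x = 14: RHS = 13, y in [8, 9]  -> 2 point(s)
  x = 15: RHS = 2, y in [6, 11]  -> 2 point(s)
  x = 16: RHS = 13, y in [8, 9]  -> 2 point(s)
Affine points: 23. Add the point at infinity: total = 24.

#E(F_17) = 24


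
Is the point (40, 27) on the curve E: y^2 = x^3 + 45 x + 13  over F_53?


Check whether y^2 = x^3 + 45 x + 13 (mod 53) for (x, y) = (40, 27).
LHS: y^2 = 27^2 mod 53 = 40
RHS: x^3 + 45 x + 13 = 40^3 + 45*40 + 13 mod 53 = 40
LHS = RHS

Yes, on the curve


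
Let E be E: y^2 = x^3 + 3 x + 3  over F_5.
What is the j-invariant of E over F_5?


Delta = -16(4 a^3 + 27 b^2) mod 5 = 4
-1728 * (4 a)^3 = -1728 * (4*3)^3 mod 5 = 1
j = 1 * 4^(-1) mod 5 = 4

j = 4 (mod 5)


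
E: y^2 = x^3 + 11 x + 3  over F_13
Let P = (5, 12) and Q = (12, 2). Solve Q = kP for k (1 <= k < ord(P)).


Enumerate multiples of P until we hit Q = (12, 2):
  1P = (5, 12)
  2P = (6, 5)
  3P = (12, 11)
  4P = (0, 4)
  5P = (9, 5)
  6P = (11, 5)
  7P = (11, 8)
  8P = (9, 8)
  9P = (0, 9)
  10P = (12, 2)
Match found at i = 10.

k = 10


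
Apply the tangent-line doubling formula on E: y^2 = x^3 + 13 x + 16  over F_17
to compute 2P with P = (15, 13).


Doubling: s = (3 x1^2 + a) / (2 y1)
s = (3*15^2 + 13) / (2*13) mod 17 = 16
x3 = s^2 - 2 x1 mod 17 = 16^2 - 2*15 = 5
y3 = s (x1 - x3) - y1 mod 17 = 16 * (15 - 5) - 13 = 11

2P = (5, 11)
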